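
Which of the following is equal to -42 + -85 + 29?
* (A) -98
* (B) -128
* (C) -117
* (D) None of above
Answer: A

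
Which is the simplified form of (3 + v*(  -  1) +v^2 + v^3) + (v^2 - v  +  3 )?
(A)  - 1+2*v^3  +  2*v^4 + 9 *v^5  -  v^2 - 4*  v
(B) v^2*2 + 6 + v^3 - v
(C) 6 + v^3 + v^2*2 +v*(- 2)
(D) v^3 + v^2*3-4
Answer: C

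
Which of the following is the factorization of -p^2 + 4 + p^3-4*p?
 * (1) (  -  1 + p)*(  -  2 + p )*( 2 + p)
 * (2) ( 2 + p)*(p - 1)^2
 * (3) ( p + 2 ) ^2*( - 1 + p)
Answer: 1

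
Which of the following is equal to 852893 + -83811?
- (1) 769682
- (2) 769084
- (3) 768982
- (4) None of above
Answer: 4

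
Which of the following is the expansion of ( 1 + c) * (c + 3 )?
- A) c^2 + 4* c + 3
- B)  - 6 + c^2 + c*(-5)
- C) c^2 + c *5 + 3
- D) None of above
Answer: A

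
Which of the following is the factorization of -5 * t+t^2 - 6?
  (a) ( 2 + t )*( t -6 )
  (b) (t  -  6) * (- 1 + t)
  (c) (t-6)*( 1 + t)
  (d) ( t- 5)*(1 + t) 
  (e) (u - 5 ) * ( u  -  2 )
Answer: c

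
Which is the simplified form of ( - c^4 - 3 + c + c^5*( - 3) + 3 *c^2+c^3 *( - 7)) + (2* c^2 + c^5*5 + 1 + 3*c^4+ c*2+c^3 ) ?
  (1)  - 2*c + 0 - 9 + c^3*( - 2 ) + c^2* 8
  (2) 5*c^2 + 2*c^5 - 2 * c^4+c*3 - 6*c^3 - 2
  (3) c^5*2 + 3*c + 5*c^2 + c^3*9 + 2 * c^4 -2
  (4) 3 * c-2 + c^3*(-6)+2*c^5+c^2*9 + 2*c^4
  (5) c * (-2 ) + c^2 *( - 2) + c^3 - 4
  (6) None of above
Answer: 6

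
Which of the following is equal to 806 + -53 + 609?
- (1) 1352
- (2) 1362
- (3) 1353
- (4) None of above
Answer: 2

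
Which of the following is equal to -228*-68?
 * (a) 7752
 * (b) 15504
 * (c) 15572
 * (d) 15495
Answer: b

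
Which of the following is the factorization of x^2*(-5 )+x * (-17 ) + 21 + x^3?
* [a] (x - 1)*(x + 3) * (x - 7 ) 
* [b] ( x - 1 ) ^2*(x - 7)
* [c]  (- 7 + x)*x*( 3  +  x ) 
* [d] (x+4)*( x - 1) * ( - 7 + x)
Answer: a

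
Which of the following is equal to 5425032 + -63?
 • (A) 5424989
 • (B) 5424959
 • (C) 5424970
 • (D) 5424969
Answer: D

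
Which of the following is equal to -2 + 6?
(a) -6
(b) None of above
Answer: b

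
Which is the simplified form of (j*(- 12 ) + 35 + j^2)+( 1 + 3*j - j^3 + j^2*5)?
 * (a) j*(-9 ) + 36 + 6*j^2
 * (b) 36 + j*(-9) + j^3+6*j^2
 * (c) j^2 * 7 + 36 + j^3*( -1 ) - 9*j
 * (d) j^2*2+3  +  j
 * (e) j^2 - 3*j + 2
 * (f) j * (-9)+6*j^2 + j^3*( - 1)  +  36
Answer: f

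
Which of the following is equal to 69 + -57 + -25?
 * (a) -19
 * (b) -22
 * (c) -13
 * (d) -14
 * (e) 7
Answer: c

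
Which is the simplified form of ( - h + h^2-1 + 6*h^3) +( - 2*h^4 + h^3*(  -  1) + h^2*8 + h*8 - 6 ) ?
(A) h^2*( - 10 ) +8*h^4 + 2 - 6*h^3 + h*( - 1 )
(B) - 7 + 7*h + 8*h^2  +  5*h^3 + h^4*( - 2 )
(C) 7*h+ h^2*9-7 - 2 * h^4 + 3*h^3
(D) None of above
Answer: D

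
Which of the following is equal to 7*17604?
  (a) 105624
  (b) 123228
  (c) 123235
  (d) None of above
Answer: b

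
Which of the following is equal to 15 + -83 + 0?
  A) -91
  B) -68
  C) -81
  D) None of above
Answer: B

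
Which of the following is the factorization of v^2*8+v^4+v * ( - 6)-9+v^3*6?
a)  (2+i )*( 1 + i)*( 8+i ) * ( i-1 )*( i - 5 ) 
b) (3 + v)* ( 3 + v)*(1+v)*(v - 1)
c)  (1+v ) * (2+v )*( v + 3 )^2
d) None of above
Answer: b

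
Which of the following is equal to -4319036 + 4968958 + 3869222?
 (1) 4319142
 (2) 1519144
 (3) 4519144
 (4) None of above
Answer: 3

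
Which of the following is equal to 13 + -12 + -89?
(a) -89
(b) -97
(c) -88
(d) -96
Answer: c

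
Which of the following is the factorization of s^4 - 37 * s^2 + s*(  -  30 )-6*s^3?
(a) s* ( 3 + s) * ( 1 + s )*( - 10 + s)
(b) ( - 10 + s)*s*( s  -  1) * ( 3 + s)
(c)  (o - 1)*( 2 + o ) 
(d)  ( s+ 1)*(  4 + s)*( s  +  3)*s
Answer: a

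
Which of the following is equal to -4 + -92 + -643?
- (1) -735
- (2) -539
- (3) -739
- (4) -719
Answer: 3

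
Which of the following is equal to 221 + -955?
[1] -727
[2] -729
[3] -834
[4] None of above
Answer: 4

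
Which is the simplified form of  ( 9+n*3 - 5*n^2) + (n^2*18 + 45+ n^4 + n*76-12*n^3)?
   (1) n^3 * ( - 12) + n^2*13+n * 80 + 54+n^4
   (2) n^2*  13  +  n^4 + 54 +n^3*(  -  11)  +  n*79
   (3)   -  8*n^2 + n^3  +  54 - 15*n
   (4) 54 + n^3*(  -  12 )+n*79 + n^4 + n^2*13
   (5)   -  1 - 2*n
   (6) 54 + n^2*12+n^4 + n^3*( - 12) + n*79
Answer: 4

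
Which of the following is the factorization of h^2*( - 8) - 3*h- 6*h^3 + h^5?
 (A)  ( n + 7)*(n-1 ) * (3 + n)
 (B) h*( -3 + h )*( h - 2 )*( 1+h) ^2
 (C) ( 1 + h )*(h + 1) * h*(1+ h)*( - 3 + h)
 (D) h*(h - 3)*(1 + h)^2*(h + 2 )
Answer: C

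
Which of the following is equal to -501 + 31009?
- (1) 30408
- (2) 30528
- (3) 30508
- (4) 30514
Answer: 3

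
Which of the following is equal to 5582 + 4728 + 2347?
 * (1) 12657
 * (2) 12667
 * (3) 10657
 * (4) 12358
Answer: 1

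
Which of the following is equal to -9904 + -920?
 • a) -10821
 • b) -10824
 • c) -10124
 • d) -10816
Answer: b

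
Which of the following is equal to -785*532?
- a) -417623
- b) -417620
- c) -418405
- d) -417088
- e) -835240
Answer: b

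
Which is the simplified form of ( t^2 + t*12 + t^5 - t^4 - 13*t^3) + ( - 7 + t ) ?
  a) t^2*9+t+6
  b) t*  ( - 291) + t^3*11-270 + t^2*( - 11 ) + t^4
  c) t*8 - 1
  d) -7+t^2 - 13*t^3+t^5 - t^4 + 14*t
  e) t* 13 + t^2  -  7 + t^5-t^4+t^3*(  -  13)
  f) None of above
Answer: e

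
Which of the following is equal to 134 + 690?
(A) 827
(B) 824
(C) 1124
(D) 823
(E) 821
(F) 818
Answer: B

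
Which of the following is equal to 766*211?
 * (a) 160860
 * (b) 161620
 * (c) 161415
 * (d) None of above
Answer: d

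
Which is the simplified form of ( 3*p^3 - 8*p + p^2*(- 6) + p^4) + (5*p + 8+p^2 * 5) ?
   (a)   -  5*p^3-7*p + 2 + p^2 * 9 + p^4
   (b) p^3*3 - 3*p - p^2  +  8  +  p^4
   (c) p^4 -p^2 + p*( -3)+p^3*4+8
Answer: b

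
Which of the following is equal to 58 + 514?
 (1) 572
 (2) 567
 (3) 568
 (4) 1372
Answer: 1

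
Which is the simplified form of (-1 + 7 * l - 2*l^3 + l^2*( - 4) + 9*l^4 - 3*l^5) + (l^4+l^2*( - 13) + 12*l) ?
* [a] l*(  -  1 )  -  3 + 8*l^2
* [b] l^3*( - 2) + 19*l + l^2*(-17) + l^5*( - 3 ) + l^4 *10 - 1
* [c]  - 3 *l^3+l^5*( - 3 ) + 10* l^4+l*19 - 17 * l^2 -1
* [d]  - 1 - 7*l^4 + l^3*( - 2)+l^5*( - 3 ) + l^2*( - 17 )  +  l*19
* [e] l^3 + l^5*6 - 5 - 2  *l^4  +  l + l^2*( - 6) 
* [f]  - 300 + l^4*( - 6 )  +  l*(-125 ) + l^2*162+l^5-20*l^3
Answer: b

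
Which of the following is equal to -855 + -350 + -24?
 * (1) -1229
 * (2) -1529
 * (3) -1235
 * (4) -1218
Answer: 1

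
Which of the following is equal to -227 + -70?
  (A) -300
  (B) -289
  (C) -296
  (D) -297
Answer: D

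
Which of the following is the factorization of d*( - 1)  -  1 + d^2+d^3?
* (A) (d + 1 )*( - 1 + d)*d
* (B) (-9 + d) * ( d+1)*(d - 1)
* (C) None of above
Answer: C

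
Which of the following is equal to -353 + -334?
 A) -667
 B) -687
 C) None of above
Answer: B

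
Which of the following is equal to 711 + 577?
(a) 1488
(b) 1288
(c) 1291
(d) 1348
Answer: b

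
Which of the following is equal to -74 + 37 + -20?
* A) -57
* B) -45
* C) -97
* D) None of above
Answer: A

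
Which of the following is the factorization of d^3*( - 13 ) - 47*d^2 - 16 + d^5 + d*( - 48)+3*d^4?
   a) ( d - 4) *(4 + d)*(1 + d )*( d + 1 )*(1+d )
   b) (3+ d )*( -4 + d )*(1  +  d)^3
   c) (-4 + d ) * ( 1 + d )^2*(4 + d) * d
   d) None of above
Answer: a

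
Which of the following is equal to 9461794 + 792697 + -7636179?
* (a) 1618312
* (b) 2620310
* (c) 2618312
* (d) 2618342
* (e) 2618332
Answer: c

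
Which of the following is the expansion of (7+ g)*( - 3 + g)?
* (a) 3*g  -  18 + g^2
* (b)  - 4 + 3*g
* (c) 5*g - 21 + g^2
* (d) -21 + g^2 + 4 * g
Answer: d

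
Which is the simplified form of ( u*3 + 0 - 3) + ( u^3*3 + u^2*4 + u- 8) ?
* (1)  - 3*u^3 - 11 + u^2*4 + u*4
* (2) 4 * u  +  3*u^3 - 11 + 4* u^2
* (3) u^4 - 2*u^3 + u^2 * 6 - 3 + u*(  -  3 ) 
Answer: 2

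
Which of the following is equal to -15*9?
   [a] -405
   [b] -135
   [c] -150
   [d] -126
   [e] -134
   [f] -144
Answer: b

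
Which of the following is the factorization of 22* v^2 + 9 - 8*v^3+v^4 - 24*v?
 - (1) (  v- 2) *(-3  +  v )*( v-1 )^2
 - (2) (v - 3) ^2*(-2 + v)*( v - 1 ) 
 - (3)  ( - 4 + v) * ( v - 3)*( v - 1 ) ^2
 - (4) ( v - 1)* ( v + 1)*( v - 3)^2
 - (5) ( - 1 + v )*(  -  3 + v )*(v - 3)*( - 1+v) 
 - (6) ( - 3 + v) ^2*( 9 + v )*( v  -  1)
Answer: 5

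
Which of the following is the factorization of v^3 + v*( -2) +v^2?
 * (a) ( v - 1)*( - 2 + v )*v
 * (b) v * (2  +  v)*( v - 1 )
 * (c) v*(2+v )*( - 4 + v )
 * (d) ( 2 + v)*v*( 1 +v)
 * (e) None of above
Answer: b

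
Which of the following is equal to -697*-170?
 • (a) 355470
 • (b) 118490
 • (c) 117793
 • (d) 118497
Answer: b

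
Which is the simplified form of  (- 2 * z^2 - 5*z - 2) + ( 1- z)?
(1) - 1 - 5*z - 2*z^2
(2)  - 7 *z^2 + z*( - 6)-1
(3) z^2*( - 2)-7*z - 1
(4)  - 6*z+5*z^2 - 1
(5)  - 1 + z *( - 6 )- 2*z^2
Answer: 5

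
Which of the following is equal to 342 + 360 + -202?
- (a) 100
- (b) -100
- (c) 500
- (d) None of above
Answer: c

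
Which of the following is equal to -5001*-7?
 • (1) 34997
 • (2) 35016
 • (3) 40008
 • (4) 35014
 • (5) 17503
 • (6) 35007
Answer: 6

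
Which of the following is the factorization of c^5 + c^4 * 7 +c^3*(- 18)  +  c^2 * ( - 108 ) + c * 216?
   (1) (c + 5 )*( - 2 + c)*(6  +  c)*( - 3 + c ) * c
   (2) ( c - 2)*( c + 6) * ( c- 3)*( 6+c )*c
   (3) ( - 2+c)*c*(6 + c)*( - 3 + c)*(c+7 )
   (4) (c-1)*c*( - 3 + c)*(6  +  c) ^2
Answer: 2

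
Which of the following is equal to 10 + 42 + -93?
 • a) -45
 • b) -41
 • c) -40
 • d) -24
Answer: b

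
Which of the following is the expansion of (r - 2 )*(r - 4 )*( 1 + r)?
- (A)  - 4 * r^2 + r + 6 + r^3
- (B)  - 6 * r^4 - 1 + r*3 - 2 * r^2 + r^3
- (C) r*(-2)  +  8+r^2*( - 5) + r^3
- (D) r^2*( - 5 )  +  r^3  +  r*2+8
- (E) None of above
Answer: D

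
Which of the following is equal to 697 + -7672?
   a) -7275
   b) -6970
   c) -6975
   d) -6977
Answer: c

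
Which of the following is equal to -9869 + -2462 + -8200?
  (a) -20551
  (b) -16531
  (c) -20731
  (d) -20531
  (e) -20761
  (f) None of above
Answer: d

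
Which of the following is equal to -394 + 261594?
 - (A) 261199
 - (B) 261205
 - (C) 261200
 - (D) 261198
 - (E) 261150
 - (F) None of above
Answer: C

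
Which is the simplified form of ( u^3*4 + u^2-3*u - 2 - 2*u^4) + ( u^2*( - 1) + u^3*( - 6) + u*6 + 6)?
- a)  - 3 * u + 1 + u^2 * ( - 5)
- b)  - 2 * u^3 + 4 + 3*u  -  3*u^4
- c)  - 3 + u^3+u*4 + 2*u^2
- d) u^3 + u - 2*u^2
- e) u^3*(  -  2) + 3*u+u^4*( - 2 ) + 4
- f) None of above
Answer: e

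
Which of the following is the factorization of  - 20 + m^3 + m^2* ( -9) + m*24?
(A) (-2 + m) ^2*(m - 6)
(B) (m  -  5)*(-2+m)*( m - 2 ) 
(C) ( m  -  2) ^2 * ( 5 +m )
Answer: B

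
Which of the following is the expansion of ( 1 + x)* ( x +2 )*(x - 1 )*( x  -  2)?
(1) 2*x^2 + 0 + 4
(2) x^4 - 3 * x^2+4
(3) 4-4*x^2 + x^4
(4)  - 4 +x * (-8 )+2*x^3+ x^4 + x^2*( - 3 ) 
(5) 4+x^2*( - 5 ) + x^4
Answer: 5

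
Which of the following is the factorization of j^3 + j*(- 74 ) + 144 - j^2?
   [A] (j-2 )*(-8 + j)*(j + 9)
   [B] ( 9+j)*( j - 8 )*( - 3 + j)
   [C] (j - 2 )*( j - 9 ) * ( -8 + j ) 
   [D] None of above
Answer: A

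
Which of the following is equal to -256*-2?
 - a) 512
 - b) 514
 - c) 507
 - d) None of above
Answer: a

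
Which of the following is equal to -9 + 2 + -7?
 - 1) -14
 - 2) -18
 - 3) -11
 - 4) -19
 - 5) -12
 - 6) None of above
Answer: 1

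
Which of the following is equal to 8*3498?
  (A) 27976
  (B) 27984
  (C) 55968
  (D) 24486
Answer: B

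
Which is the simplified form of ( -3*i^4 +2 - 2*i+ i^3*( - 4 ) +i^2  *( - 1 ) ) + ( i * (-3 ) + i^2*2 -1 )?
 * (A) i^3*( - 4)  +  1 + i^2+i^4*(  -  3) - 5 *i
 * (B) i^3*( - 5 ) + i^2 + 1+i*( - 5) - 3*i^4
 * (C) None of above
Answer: A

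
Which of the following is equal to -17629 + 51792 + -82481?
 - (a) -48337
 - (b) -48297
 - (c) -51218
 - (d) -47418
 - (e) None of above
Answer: e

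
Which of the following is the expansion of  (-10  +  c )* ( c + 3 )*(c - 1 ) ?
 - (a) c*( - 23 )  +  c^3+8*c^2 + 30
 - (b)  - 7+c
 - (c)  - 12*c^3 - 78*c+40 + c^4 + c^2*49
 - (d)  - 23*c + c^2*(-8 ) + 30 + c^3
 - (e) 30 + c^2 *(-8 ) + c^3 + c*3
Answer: d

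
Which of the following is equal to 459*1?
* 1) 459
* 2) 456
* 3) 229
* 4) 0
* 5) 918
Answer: 1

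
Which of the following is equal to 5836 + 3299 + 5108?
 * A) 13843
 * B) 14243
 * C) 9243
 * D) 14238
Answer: B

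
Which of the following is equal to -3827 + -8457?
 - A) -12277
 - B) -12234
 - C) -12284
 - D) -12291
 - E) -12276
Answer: C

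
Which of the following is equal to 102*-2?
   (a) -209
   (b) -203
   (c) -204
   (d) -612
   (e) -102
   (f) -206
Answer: c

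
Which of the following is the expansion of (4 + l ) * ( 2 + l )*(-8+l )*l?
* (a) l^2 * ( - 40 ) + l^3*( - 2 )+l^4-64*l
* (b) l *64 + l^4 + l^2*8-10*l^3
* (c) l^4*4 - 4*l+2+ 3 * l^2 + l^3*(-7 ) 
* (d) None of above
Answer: a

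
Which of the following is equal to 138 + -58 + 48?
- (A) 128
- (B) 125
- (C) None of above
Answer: A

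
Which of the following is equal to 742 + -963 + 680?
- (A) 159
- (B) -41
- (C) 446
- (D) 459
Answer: D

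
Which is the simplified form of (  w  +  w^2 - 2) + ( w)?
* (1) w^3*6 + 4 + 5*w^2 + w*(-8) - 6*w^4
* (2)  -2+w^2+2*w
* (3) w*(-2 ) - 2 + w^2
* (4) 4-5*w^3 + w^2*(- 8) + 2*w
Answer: 2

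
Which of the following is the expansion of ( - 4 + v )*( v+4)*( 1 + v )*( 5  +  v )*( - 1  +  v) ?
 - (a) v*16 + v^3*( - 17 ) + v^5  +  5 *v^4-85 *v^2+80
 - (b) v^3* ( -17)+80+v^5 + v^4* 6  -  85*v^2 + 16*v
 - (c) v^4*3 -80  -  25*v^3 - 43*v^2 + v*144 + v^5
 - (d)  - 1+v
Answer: a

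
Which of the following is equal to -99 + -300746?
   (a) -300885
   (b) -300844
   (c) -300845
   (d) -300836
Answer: c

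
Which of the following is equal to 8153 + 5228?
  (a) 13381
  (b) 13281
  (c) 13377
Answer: a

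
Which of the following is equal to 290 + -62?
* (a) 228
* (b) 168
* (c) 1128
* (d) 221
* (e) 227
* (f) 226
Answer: a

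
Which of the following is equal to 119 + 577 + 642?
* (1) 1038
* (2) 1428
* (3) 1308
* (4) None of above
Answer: 4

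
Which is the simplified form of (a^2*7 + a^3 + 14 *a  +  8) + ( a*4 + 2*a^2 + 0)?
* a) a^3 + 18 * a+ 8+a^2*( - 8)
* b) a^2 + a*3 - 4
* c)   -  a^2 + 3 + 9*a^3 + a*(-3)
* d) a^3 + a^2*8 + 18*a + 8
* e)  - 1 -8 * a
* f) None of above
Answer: f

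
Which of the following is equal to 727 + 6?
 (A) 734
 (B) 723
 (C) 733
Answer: C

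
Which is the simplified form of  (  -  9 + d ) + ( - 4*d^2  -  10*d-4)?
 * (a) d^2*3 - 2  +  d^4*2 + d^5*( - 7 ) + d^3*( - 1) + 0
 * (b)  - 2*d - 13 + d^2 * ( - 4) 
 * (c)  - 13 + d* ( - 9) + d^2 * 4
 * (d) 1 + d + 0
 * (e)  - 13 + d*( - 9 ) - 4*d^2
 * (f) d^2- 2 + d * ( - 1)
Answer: e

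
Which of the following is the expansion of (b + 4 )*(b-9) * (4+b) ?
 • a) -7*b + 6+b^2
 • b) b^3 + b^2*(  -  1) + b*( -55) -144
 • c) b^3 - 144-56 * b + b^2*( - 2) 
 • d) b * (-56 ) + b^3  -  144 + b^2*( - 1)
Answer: d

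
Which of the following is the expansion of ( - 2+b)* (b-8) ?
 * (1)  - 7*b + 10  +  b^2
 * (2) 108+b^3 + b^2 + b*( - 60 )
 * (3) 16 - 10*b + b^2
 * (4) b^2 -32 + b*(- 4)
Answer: 3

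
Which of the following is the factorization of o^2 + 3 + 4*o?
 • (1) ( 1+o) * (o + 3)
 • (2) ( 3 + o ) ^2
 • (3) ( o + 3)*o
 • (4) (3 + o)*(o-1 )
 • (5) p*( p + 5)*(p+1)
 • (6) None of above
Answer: 1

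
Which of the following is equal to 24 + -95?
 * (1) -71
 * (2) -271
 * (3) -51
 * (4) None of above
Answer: 1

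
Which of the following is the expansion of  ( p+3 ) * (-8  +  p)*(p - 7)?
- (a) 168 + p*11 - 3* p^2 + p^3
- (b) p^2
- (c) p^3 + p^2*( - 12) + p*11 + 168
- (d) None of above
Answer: c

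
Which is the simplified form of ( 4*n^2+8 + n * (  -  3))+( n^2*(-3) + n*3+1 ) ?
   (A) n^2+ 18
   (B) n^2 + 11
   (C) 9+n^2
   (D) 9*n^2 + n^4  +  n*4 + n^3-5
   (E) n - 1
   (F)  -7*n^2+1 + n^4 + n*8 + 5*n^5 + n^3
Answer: C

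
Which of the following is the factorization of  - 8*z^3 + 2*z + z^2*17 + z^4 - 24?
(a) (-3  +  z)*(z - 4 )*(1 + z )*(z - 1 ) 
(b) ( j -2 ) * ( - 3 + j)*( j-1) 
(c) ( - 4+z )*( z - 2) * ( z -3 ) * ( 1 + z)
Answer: c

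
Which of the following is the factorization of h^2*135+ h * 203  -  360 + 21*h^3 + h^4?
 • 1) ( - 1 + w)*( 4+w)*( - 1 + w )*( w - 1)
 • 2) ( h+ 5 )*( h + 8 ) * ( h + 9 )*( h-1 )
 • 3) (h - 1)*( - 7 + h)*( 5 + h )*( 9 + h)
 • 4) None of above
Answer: 2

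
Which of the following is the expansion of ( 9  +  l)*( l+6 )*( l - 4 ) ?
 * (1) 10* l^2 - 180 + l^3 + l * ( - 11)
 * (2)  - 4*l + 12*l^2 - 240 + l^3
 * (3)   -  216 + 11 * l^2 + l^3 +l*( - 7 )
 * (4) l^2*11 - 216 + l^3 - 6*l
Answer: 4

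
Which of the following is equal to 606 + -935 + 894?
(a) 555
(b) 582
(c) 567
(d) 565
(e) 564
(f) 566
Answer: d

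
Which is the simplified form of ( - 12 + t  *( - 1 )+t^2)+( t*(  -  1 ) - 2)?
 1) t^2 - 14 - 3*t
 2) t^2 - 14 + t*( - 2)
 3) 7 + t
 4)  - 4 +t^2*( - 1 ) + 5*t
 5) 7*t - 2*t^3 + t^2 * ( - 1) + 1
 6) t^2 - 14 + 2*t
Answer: 2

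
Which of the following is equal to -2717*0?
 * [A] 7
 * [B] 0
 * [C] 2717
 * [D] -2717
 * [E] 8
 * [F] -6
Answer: B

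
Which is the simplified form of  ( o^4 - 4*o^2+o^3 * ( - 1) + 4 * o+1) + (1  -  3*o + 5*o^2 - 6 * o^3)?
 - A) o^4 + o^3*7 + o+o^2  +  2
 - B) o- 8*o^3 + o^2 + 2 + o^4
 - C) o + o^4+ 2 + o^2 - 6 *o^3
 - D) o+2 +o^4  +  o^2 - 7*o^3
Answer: D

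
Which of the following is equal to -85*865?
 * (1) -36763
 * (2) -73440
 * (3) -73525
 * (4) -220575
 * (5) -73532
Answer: 3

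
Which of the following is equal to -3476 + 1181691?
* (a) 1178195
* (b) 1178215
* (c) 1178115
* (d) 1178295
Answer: b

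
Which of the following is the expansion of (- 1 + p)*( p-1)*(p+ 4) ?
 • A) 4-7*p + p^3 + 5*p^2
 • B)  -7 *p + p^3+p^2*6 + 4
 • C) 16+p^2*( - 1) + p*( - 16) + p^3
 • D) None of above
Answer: D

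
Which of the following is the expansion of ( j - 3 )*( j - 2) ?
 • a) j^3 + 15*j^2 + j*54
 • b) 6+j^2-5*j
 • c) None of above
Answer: b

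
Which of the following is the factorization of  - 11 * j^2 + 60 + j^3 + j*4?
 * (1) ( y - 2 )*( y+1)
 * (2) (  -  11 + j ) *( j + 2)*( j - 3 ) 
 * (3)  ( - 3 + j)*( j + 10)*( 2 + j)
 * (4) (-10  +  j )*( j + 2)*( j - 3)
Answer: 4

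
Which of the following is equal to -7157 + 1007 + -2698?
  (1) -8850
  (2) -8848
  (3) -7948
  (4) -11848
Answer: 2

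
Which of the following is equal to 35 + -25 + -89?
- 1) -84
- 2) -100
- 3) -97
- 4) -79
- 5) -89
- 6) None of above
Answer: 4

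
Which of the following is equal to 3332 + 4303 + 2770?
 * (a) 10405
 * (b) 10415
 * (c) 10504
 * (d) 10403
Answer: a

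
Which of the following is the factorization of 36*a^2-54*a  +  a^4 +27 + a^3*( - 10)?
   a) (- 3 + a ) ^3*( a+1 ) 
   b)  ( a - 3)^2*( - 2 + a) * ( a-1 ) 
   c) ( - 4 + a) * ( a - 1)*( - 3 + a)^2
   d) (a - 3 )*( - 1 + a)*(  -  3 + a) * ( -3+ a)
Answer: d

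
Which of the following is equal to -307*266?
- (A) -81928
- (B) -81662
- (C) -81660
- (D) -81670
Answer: B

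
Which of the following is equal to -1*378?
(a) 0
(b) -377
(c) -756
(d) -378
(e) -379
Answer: d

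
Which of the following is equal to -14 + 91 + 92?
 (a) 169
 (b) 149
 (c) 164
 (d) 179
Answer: a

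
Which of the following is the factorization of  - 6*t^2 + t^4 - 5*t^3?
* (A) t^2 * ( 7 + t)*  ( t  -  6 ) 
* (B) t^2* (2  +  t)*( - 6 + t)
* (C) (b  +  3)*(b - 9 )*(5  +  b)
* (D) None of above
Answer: D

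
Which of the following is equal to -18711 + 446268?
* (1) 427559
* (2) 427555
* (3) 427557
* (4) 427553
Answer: 3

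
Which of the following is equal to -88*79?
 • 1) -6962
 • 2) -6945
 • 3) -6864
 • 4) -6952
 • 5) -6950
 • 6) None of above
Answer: 4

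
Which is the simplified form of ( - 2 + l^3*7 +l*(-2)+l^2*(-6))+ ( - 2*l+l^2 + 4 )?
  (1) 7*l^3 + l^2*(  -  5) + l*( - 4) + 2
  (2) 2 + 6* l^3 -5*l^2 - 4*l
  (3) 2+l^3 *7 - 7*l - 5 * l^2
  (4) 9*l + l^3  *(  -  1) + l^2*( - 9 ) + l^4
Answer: 1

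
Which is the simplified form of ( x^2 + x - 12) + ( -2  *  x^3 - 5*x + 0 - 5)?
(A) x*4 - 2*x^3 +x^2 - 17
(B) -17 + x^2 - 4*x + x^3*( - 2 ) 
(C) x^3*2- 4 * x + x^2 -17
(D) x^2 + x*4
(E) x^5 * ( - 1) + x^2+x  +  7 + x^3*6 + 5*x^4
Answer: B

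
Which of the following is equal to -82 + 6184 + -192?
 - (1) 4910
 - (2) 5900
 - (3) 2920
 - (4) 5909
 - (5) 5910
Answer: 5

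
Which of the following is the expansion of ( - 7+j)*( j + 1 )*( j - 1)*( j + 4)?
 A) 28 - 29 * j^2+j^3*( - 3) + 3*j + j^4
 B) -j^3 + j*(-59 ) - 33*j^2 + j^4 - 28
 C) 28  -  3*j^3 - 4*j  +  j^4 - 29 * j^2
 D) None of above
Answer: A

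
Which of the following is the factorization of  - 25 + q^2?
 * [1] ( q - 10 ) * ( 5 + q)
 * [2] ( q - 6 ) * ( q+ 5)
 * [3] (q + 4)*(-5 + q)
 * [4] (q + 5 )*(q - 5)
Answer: 4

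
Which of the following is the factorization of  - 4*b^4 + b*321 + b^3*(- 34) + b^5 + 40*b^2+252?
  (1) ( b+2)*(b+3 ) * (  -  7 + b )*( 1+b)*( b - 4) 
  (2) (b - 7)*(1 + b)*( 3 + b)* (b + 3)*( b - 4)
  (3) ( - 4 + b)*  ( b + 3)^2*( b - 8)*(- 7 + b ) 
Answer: 2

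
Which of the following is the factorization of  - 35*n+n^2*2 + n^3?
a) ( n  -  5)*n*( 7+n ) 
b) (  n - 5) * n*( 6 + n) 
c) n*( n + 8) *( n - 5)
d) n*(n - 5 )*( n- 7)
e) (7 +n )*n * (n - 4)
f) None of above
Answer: a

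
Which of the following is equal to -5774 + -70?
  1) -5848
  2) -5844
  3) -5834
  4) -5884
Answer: 2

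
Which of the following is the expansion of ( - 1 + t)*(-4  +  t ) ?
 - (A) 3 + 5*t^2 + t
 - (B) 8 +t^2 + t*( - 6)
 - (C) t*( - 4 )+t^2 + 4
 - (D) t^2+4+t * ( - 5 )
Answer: D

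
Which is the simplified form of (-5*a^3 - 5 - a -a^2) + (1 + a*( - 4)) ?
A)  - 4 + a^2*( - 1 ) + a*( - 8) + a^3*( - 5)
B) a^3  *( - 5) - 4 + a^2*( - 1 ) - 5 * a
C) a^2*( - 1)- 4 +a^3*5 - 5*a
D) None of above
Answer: B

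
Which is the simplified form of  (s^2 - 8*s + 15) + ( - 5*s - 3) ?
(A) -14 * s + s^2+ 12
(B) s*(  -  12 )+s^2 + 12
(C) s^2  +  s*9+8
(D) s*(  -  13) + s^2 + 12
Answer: D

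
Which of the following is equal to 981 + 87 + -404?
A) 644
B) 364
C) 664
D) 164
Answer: C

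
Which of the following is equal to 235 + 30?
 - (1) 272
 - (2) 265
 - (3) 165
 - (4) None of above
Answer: 2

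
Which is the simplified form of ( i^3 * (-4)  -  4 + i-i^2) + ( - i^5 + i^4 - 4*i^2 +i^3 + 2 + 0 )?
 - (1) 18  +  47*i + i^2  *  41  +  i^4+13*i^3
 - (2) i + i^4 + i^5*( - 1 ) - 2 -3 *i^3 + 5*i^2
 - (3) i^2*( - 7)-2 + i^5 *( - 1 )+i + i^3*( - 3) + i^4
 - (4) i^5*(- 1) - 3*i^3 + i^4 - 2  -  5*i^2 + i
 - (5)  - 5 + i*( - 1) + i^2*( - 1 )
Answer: 4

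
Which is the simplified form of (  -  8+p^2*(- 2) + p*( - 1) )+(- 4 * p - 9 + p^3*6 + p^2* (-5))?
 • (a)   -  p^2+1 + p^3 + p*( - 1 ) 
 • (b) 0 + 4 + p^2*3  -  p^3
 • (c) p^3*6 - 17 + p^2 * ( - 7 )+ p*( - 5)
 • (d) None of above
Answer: c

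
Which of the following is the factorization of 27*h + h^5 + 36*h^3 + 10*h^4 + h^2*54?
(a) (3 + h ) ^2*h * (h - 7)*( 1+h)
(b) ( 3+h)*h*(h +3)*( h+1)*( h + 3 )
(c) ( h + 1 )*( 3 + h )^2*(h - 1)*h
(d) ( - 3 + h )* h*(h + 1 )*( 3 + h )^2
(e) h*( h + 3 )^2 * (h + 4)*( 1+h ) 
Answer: b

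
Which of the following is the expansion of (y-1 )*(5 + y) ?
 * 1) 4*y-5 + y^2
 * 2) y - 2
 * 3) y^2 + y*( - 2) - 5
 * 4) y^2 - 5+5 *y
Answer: 1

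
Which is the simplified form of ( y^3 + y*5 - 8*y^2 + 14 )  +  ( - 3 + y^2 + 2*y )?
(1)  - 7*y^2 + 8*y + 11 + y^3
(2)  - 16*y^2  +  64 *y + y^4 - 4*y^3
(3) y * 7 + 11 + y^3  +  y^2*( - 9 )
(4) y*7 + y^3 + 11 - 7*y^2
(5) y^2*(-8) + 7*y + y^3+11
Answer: 4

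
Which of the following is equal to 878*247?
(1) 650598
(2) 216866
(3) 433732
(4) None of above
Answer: 2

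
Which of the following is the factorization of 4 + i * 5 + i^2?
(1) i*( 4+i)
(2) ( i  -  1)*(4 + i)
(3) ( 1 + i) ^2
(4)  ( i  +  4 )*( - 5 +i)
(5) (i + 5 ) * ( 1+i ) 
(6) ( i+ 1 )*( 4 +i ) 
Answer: 6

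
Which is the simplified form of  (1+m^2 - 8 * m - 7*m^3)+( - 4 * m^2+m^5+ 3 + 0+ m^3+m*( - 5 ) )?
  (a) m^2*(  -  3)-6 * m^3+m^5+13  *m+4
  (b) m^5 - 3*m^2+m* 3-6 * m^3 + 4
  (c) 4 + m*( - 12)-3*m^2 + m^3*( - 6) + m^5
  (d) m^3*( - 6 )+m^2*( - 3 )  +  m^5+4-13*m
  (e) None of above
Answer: d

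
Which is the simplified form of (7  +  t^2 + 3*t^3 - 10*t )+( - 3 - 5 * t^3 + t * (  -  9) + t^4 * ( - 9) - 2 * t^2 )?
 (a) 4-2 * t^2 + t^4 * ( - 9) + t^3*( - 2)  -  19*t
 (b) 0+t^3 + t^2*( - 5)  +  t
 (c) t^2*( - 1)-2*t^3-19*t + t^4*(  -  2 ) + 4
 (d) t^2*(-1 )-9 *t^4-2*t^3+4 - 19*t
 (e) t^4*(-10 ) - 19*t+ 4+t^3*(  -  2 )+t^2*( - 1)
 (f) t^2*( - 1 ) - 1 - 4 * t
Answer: d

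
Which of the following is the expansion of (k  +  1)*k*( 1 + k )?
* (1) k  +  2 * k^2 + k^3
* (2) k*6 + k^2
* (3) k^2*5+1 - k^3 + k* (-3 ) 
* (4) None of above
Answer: 1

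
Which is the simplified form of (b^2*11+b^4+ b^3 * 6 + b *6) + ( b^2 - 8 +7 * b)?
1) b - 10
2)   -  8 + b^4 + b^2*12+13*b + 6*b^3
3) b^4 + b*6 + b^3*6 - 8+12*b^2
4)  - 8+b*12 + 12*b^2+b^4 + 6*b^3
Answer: 2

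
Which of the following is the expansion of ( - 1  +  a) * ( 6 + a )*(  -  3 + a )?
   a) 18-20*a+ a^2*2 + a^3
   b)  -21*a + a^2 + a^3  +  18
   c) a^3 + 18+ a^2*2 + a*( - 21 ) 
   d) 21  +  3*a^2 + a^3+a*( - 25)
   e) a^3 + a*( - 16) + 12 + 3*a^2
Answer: c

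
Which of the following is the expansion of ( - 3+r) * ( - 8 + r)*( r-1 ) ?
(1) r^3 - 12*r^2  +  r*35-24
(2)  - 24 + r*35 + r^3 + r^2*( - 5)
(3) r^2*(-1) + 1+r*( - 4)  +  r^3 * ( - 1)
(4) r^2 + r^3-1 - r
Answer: 1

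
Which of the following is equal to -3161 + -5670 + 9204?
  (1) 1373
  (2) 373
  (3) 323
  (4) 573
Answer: 2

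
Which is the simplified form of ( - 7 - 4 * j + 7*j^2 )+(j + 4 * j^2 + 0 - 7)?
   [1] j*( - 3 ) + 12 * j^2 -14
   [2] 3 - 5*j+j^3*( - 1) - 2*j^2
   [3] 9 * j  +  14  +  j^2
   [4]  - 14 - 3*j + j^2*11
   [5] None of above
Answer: 4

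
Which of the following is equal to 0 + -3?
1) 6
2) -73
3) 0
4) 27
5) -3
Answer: 5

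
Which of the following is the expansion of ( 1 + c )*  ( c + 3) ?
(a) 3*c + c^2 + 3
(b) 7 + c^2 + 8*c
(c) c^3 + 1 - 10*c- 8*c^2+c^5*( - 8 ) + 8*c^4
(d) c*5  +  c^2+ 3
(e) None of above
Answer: e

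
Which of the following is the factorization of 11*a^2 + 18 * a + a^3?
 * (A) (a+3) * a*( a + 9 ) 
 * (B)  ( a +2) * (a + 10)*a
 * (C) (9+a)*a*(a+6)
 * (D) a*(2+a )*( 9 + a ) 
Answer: D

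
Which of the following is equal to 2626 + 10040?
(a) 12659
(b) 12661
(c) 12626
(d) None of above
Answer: d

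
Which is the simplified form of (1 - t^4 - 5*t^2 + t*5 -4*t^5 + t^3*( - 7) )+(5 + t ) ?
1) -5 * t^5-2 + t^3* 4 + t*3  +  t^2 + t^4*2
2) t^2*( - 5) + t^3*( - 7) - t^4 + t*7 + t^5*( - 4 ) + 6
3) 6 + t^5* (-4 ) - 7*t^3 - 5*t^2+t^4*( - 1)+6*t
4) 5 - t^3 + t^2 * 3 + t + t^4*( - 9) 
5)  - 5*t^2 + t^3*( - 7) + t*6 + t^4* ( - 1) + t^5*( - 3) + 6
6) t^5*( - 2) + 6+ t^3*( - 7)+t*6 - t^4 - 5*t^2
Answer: 3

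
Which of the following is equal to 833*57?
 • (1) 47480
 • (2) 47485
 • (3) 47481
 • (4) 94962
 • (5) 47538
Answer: 3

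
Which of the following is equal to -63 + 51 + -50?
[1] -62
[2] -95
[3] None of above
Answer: 1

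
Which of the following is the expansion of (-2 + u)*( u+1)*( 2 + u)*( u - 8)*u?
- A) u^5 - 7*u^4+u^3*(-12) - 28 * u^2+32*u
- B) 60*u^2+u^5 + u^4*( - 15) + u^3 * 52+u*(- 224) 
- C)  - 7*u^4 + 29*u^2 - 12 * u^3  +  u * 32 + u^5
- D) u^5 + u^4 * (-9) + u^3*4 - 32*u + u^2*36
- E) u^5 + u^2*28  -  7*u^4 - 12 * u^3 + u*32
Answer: E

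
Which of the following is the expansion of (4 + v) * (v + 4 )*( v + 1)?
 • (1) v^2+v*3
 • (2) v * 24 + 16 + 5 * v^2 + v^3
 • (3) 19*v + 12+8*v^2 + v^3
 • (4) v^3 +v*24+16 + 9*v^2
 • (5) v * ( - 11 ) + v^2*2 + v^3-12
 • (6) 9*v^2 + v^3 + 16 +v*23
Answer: 4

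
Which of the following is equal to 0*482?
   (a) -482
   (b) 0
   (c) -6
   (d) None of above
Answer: b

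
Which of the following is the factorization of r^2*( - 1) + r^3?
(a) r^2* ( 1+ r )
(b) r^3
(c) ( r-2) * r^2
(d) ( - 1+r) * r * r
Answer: d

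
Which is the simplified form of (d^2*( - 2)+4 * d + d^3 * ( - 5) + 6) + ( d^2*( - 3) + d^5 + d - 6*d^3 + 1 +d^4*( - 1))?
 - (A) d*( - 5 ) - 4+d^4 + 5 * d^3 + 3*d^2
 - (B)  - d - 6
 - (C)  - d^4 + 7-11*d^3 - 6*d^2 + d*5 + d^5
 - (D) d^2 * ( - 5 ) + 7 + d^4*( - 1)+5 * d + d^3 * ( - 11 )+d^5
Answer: D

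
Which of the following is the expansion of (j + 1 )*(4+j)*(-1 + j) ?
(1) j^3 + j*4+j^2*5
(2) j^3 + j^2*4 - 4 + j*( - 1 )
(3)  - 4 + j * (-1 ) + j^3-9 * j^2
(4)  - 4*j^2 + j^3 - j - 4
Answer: 2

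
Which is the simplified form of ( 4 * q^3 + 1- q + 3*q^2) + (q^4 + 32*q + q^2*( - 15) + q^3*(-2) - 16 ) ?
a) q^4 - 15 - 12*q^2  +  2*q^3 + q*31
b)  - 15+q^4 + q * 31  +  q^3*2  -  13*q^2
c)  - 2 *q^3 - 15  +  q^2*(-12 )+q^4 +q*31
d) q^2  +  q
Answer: a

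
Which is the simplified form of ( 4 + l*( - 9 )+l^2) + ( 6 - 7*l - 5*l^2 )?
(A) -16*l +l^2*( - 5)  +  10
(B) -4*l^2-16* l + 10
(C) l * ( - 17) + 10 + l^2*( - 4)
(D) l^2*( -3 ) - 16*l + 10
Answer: B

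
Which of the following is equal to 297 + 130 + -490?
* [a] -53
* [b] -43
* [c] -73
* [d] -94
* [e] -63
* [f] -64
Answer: e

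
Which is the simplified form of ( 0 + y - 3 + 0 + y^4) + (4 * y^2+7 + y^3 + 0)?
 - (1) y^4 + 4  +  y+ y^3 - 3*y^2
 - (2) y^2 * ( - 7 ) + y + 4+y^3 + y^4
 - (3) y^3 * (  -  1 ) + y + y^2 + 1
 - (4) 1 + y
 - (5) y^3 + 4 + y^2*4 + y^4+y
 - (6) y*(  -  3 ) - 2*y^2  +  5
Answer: 5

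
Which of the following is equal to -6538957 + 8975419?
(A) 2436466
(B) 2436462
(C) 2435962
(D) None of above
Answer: B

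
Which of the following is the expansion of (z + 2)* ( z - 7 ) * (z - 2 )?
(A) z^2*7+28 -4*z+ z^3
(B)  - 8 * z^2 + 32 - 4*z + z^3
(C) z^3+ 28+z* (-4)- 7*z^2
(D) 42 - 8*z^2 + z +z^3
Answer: C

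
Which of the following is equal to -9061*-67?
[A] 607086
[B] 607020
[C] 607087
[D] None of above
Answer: C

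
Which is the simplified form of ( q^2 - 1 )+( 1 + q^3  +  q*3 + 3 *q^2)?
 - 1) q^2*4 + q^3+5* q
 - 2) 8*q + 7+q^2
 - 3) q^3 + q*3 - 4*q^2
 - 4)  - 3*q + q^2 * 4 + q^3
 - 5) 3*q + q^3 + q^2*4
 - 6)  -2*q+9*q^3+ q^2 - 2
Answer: 5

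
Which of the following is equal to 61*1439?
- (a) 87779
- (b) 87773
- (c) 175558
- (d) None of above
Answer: a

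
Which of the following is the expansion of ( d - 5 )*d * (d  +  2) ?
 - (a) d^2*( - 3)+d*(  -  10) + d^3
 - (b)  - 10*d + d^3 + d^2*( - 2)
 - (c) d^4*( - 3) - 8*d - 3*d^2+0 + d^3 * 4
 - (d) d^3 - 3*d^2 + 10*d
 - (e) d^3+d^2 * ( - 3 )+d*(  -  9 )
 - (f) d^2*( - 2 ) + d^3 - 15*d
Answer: a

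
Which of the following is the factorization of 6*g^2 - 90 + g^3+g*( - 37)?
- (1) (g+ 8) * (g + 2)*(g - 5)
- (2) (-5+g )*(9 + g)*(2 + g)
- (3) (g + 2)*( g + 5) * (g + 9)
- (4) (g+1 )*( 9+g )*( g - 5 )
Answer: 2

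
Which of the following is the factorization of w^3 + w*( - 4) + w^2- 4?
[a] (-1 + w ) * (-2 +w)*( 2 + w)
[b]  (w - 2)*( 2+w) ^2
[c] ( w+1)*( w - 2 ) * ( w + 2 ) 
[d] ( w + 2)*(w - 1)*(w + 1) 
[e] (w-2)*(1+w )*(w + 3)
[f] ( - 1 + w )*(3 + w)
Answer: c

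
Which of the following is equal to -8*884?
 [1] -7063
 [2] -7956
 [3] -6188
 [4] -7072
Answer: 4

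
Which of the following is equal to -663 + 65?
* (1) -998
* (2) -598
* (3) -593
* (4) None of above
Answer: 2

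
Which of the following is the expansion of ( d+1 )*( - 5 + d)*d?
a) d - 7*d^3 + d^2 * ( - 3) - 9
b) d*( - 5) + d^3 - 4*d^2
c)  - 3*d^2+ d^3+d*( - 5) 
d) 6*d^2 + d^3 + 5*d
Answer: b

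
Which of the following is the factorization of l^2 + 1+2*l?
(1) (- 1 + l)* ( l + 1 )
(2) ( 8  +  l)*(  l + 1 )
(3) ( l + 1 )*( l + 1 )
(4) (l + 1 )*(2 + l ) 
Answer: 3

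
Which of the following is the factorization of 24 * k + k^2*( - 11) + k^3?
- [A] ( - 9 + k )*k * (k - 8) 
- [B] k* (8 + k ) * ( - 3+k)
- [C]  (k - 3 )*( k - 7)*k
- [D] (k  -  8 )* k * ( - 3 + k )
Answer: D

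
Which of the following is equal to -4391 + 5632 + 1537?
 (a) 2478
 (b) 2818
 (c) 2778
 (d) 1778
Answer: c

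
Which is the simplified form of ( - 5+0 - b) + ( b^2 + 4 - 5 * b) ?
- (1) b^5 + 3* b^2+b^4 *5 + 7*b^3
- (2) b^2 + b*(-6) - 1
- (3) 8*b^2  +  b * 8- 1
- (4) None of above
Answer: 2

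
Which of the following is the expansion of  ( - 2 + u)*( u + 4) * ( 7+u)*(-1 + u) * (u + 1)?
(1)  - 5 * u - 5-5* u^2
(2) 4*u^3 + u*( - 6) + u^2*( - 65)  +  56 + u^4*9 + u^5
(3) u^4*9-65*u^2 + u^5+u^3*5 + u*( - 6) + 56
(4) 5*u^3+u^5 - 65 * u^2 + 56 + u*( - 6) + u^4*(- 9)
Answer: 3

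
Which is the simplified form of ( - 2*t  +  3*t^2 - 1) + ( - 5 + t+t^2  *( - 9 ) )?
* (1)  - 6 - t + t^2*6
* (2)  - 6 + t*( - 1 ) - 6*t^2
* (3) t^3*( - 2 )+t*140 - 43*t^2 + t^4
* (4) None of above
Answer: 2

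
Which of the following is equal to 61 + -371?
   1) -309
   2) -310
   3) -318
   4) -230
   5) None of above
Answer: 2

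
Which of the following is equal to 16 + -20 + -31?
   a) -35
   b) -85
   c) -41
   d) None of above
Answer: a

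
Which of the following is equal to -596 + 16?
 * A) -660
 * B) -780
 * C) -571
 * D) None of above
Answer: D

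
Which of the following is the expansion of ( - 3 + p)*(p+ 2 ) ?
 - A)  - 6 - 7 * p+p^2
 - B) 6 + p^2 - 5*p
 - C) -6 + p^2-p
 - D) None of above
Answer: C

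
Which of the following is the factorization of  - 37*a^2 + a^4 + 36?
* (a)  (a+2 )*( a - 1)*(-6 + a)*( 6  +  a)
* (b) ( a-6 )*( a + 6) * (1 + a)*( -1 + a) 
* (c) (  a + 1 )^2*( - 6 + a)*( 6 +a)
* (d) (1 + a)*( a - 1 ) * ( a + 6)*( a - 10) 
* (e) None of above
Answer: b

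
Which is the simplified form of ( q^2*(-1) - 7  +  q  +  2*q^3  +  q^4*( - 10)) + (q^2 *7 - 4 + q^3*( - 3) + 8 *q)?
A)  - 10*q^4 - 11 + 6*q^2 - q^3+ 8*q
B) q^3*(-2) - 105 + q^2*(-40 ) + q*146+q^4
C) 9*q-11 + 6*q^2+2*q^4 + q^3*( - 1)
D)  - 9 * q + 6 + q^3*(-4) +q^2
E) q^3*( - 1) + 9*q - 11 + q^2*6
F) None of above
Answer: F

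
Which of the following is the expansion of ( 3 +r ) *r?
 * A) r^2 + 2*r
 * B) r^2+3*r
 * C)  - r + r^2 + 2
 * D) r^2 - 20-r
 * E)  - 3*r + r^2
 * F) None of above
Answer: B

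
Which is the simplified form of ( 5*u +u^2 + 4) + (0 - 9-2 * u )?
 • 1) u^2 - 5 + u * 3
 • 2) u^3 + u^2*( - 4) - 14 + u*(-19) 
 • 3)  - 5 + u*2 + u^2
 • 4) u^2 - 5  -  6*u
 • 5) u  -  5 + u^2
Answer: 1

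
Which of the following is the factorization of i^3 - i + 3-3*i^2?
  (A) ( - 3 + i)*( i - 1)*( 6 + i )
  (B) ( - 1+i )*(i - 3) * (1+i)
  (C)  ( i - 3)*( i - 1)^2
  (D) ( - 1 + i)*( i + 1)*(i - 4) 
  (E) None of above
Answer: B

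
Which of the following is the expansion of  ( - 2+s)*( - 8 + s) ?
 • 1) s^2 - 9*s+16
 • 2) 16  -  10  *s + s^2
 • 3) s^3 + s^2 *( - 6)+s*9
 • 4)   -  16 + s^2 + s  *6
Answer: 2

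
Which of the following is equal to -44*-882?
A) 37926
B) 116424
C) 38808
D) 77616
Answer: C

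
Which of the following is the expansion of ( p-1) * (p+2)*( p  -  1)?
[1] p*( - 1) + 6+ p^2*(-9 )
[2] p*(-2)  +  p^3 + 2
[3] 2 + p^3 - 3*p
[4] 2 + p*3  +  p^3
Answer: 3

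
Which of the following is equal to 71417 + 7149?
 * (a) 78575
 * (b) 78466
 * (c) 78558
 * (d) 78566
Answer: d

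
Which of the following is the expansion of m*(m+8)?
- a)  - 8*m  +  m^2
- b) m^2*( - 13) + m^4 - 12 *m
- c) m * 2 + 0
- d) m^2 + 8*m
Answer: d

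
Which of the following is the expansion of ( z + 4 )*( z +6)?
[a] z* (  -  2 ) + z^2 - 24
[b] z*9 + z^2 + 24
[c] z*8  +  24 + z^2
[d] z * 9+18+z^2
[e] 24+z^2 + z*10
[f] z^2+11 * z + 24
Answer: e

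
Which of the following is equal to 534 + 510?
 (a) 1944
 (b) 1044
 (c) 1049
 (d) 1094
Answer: b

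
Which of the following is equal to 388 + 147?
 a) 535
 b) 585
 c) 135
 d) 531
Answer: a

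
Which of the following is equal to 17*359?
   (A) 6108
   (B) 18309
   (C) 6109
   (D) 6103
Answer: D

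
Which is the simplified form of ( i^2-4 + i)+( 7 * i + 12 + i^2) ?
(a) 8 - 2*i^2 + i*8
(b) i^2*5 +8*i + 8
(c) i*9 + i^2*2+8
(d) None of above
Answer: d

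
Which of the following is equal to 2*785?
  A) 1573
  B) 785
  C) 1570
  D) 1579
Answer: C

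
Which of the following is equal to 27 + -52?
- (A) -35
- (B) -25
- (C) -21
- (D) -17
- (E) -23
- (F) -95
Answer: B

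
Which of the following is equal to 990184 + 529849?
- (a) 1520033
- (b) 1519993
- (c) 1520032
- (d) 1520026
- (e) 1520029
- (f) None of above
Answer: a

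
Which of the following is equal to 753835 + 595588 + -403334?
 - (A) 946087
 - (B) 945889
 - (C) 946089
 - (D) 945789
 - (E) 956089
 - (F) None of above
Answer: C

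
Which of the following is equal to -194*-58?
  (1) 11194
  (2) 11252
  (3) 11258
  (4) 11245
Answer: 2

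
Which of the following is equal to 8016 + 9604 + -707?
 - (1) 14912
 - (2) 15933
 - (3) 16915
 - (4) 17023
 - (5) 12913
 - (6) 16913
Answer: 6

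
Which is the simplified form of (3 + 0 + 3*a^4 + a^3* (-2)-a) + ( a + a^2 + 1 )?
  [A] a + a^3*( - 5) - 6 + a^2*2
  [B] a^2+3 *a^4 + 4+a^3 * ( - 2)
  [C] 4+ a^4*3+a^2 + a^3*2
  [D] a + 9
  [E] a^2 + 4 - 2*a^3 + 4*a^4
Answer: B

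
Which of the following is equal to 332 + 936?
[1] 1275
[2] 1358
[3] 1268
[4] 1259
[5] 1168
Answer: 3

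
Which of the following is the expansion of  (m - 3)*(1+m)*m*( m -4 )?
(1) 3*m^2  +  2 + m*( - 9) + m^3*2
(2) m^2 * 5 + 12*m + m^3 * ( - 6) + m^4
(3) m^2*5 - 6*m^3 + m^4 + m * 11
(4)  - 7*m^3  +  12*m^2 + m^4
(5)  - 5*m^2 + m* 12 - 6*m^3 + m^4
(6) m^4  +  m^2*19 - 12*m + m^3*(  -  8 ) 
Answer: 2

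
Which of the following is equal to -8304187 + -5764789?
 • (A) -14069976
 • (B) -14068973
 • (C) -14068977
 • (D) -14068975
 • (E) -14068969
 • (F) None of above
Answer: F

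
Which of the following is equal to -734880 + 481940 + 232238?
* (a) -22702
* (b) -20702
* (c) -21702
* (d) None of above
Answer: b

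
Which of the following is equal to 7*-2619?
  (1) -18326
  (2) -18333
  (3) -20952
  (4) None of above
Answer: 2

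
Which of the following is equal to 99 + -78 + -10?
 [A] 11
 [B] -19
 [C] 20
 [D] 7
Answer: A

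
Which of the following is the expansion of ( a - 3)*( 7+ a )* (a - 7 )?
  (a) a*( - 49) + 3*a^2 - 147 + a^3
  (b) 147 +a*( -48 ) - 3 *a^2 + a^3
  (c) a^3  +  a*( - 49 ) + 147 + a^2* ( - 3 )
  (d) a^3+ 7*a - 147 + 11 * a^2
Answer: c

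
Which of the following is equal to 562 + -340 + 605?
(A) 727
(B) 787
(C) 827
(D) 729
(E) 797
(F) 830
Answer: C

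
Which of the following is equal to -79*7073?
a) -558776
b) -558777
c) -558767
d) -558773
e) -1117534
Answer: c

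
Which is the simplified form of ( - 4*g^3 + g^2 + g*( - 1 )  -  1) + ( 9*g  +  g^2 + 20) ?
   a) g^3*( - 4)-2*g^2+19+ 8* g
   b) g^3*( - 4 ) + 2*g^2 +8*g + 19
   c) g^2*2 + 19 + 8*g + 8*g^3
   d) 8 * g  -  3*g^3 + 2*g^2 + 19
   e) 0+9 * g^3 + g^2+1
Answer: b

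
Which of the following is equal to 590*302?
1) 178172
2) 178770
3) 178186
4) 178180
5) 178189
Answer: 4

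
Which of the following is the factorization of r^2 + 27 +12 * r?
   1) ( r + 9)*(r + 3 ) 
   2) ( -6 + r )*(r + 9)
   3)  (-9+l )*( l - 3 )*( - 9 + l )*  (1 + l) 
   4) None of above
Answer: 1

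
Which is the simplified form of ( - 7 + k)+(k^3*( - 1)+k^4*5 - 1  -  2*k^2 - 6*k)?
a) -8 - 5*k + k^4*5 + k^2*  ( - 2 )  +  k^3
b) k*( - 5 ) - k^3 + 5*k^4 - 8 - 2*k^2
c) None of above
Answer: b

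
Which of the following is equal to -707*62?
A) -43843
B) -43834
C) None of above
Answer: B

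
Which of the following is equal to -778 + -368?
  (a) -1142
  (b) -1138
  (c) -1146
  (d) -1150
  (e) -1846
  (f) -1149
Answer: c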